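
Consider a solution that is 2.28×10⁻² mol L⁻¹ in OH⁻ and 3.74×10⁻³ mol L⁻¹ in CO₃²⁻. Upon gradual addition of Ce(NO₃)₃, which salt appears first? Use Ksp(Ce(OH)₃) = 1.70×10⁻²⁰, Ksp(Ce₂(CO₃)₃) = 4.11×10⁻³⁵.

The threshold for precipitation is Q = Ksp.
For Ce(OH)₃: [Ce³⁺] = (Ksp/[OH⁻]^3) = 1.43×10⁻¹⁵ mol L⁻¹
For Ce₂(CO₃)₃: [Ce³⁺] = (Ksp/[CO₃²⁻]^3)^(1/2) = 2.80×10⁻¹⁴ mol L⁻¹
Ce(OH)₃ requires the lower [Ce³⁺], so it precipitates first.

Ce(OH)₃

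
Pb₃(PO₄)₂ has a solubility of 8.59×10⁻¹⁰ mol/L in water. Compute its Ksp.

Pb₃(PO₄)₂(s) ⇌ 3 Pb²⁺(aq) + 2 PO₄³⁻(aq)
Let s be the molar solubility. Then [Pb²⁺] = 3s and [PO₄³⁻] = 2s.
Ksp = [Pb²⁺]^3[PO₄³⁻]^2 = (3s)^3 · (2s)^2 = 108s^5
Ksp = 108 × (8.59×10⁻¹⁰)^5 = 5.05×10⁻⁴⁴

Ksp = 5.05×10⁻⁴⁴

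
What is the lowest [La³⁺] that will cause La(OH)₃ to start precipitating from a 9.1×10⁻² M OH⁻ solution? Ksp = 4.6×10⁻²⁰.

6.1×10⁻¹⁷ M

The threshold for precipitation is Q = Ksp.
La(OH)₃(s) ⇌ La³⁺(aq) + 3 OH⁻(aq)
Ksp = [La³⁺][OH⁻]^3 = [La³⁺](9.1×10⁻²)^3
[La³⁺] = 4.6×10⁻²⁰ / (9.1×10⁻²)^3 = 6.1×10⁻¹⁷
[La³⁺] = 6.1×10⁻¹⁷ M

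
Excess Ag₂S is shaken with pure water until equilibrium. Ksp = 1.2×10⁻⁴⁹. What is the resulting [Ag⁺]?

6.2×10⁻¹⁷ M

Ag₂S(s) ⇌ 2 Ag⁺(aq) + S²⁻(aq)
With molar solubility s: [Ag⁺] = 2s, [S²⁻] = s.
Ksp = [Ag⁺]^2[S²⁻] = (2s)^2 · s = 4s^3 = 1.2×10⁻⁴⁹
s = 3.1×10⁻¹⁷ M
[Ag⁺] = 2s = 6.2×10⁻¹⁷ M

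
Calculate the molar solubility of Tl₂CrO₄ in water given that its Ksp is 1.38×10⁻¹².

Tl₂CrO₄(s) ⇌ 2 Tl⁺(aq) + CrO₄²⁻(aq)
Let s be the molar solubility. Then [Tl⁺] = 2s and [CrO₄²⁻] = s.
Ksp = [Tl⁺]^2[CrO₄²⁻] = (2s)^2 · s = 4s^3
4s^3 = 1.38×10⁻¹²  ⇒  s^3 = 3.45×10⁻¹³
s = 7.01×10⁻⁵ M

7.01×10⁻⁵ M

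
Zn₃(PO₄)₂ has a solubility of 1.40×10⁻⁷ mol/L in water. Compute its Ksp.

Zn₃(PO₄)₂(s) ⇌ 3 Zn²⁺(aq) + 2 PO₄³⁻(aq)
If s mol/L of Zn₃(PO₄)₂ dissolves, [Zn²⁺] = 3s and [PO₄³⁻] = 2s.
Ksp = [Zn²⁺]^3[PO₄³⁻]^2 = (3s)^3 · (2s)^2 = 108s^5
Ksp = 108 × (1.40×10⁻⁷)^5 = 5.81×10⁻³³

Ksp = 5.81×10⁻³³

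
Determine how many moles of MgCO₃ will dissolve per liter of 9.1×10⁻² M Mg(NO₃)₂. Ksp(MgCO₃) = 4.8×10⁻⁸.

5.3×10⁻⁷ M

MgCO₃(s) ⇌ Mg²⁺(aq) + CO₃²⁻(aq)
Mg²⁺ is already present at 9.1×10⁻² M. If s mol/L of MgCO₃ dissolves, [CO₃²⁻] = s while [Mg²⁺] ≈ 9.1×10⁻² M.
Ksp = [Mg²⁺][CO₃²⁻] = (9.1×10⁻²)s
s = 4.8×10⁻⁸ / (9.1×10⁻²) = 5.3×10⁻⁷
s = 5.3×10⁻⁷ M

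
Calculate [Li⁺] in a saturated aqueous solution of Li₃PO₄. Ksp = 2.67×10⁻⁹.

Li₃PO₄(s) ⇌ 3 Li⁺(aq) + PO₄³⁻(aq)
If s mol/L of Li₃PO₄ dissolves, [Li⁺] = 3s and [PO₄³⁻] = s.
Ksp = [Li⁺]^3[PO₄³⁻] = (3s)^3 · s = 27s^4 = 2.67×10⁻⁹
s = 3.15×10⁻³ M
[Li⁺] = 3s = 9.46×10⁻³ M

9.46×10⁻³ M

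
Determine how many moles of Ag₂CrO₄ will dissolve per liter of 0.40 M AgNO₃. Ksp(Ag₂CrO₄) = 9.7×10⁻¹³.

6.1×10⁻¹² M

Ag₂CrO₄(s) ⇌ 2 Ag⁺(aq) + CrO₄²⁻(aq)
With Ag⁺ already at 0.40 M and s small, take [Ag⁺] ≈ 0.40 M and [CrO₄²⁻] = s.
Ksp = [Ag⁺]^2[CrO₄²⁻] = (0.40)^2s
s = 9.7×10⁻¹³ / (0.40)^2 = 6.1×10⁻¹²
s = 6.1×10⁻¹² M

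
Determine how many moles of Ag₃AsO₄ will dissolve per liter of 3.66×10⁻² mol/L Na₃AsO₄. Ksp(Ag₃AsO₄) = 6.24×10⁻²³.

3.98×10⁻⁸ M

Ag₃AsO₄(s) ⇌ 3 Ag⁺(aq) + AsO₄³⁻(aq)
AsO₄³⁻ is already present at 3.66×10⁻² mol/L. If s mol/L of Ag₃AsO₄ dissolves, [Ag⁺] = 3s while [AsO₄³⁻] ≈ 3.66×10⁻² mol/L.
Ksp = [Ag⁺]^3[AsO₄³⁻] = (3s)^3(3.66×10⁻²)
(3s)^3 = 6.24×10⁻²³ / (3.66×10⁻²) = 1.70×10⁻²¹
s = 3.98×10⁻⁸ mol/L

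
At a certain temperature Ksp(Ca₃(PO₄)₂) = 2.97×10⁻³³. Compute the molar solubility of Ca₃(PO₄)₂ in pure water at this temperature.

1.22×10⁻⁷ M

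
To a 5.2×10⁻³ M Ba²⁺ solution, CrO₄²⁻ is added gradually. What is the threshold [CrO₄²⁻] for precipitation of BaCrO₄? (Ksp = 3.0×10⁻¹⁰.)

5.8×10⁻⁸ M

Precipitation begins when Q = Ksp.
BaCrO₄(s) ⇌ Ba²⁺(aq) + CrO₄²⁻(aq)
Ksp = [Ba²⁺][CrO₄²⁻] = [CrO₄²⁻](5.2×10⁻³)
[CrO₄²⁻] = 3.0×10⁻¹⁰ / (5.2×10⁻³) = 5.8×10⁻⁸
[CrO₄²⁻] = 5.8×10⁻⁸ M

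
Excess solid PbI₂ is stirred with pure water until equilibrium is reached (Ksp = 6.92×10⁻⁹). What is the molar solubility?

PbI₂(s) ⇌ Pb²⁺(aq) + 2 I⁻(aq)
For each mole of PbI₂ that dissolves per liter, [Pb²⁺] = s and [I⁻] = 2s; let s denote this solubility.
Ksp = [Pb²⁺][I⁻]^2 = s · (2s)^2 = 4s^3
4s^3 = 6.92×10⁻⁹  ⇒  s^3 = 1.73×10⁻⁹
s = 1.20×10⁻³ M

1.20×10⁻³ M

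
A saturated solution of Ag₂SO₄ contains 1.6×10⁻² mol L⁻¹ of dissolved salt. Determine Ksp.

Ksp = 1.6×10⁻⁵

Ag₂SO₄(s) ⇌ 2 Ag⁺(aq) + SO₄²⁻(aq)
For each mole of Ag₂SO₄ that dissolves per liter, [Ag⁺] = 2s and [SO₄²⁻] = s; let s denote this solubility.
Ksp = [Ag⁺]^2[SO₄²⁻] = (2s)^2 · s = 4s^3
Ksp = 4 × (1.6×10⁻²)^3 = 1.6×10⁻⁵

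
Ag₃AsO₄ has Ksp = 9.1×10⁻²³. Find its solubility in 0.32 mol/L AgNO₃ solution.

2.8×10⁻²¹ M

Ag₃AsO₄(s) ⇌ 3 Ag⁺(aq) + AsO₄³⁻(aq)
Ag⁺ is already present at 0.32 mol/L. If s mol/L of Ag₃AsO₄ dissolves, [AsO₄³⁻] = s while [Ag⁺] ≈ 0.32 mol/L.
Ksp = [Ag⁺]^3[AsO₄³⁻] = (0.32)^3s
s = 9.1×10⁻²³ / (0.32)^3 = 2.8×10⁻²¹
s = 2.8×10⁻²¹ mol/L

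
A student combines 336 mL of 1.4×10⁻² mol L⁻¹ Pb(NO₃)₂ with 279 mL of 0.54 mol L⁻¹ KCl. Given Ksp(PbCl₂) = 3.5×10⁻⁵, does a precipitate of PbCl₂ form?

After mixing, V = 336 mL + 279 mL = 615 mL.
[Pb²⁺] = (1.4×10⁻²)(336)/615 = 7.6×10⁻³ mol L⁻¹
[Cl⁻] = (0.54)(279)/615 = 0.24 mol L⁻¹
Q = [Pb²⁺][Cl⁻]^2 = 4.6×10⁻⁴
Because Q > Ksp (4.6×10⁻⁴ vs 3.5×10⁻⁵), a precipitate of PbCl₂ forms.

Yes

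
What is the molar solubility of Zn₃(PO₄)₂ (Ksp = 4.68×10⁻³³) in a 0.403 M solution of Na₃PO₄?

Zn₃(PO₄)₂(s) ⇌ 3 Zn²⁺(aq) + 2 PO₄³⁻(aq)
Let s be the solubility of Zn₃(PO₄)₂ here. The common ion gives [PO₄³⁻] ≈ 0.403 M, and [Zn²⁺] = 3s.
Ksp = [Zn²⁺]^3[PO₄³⁻]^2 = (3s)^3(0.403)^2
(3s)^3 = 4.68×10⁻³³ / (0.403)^2 = 2.88×10⁻³²
s = 1.02×10⁻¹¹ M

1.02×10⁻¹¹ M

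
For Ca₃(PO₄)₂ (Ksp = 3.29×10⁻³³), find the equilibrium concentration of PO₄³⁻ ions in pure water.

Ca₃(PO₄)₂(s) ⇌ 3 Ca²⁺(aq) + 2 PO₄³⁻(aq)
For each mole of Ca₃(PO₄)₂ that dissolves per liter, [Ca²⁺] = 3s and [PO₄³⁻] = 2s; let s denote this solubility.
Ksp = [Ca²⁺]^3[PO₄³⁻]^2 = (3s)^3 · (2s)^2 = 108s^5 = 3.29×10⁻³³
s = 1.25×10⁻⁷ mol/L
[PO₄³⁻] = 2s = 2.50×10⁻⁷ mol/L

2.50×10⁻⁷ M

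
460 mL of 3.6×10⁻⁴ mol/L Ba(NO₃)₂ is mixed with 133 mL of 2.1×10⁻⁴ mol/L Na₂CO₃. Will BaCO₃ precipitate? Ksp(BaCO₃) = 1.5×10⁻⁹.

Yes

After mixing, V = 460 mL + 133 mL = 593 mL.
[Ba²⁺] = (3.6×10⁻⁴)(460)/593 = 2.8×10⁻⁴ mol/L
[CO₃²⁻] = (2.1×10⁻⁴)(133)/593 = 4.7×10⁻⁵ mol/L
Q = [Ba²⁺][CO₃²⁻] = 1.3×10⁻⁸
Because Q > Ksp (1.3×10⁻⁸ vs 1.5×10⁻⁹), a precipitate of BaCO₃ forms.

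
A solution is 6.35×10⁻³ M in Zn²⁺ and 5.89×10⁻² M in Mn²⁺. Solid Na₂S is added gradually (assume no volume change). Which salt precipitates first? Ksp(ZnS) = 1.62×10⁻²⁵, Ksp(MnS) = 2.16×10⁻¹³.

Precipitation begins when Q = Ksp.
For ZnS: [S²⁻] = (Ksp/[Zn²⁺]) = 2.55×10⁻²³ M
For MnS: [S²⁻] = (Ksp/[Mn²⁺]) = 3.67×10⁻¹² M
Since ZnS needs less S²⁻ to reach saturation, it precipitates first.

ZnS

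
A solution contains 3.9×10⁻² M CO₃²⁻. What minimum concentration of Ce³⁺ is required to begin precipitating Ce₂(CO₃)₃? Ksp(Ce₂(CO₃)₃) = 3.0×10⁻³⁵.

Precipitation of each salt begins when its ion product equals Ksp.
Ce₂(CO₃)₃(s) ⇌ 2 Ce³⁺(aq) + 3 CO₃²⁻(aq)
Ksp = [Ce³⁺]^2[CO₃²⁻]^3 = [Ce³⁺]^2(3.9×10⁻²)^3
[Ce³⁺]^2 = 3.0×10⁻³⁵ / (3.9×10⁻²)^3 = 5.1×10⁻³¹
[Ce³⁺] = 7.1×10⁻¹⁶ M

7.1×10⁻¹⁶ M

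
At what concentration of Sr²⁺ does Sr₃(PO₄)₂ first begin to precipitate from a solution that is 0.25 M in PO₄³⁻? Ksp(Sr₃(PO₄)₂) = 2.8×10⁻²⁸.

The threshold for precipitation is Q = Ksp.
Sr₃(PO₄)₂(s) ⇌ 3 Sr²⁺(aq) + 2 PO₄³⁻(aq)
Ksp = [Sr²⁺]^3[PO₄³⁻]^2 = [Sr²⁺]^3(0.25)^2
[Sr²⁺]^3 = 2.8×10⁻²⁸ / (0.25)^2 = 4.5×10⁻²⁷
[Sr²⁺] = 1.6×10⁻⁹ M

1.6×10⁻⁹ M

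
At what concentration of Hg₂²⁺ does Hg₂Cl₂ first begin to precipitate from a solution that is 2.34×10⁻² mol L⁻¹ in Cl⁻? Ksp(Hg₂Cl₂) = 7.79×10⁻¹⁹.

1.42×10⁻¹⁵ M

A salt starts to precipitate once the ion product Q reaches its Ksp.
Hg₂Cl₂(s) ⇌ Hg₂²⁺(aq) + 2 Cl⁻(aq)
Ksp = [Hg₂²⁺][Cl⁻]^2 = [Hg₂²⁺](2.34×10⁻²)^2
[Hg₂²⁺] = 7.79×10⁻¹⁹ / (2.34×10⁻²)^2 = 1.42×10⁻¹⁵
[Hg₂²⁺] = 1.42×10⁻¹⁵ mol L⁻¹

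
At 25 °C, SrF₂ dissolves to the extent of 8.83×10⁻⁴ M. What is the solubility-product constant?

SrF₂(s) ⇌ Sr²⁺(aq) + 2 F⁻(aq)
Let s be the molar solubility. Then [Sr²⁺] = s and [F⁻] = 2s.
Ksp = [Sr²⁺][F⁻]^2 = s · (2s)^2 = 4s^3
Ksp = 4 × (8.83×10⁻⁴)^3 = 2.75×10⁻⁹

Ksp = 2.75×10⁻⁹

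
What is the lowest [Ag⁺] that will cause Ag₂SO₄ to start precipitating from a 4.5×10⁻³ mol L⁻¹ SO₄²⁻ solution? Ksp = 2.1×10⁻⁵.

Precipitation begins when Q = Ksp.
Ag₂SO₄(s) ⇌ 2 Ag⁺(aq) + SO₄²⁻(aq)
Ksp = [Ag⁺]^2[SO₄²⁻] = [Ag⁺]^2(4.5×10⁻³)
[Ag⁺]^2 = 2.1×10⁻⁵ / (4.5×10⁻³) = 4.7×10⁻³
[Ag⁺] = 6.8×10⁻² mol L⁻¹

6.8×10⁻² M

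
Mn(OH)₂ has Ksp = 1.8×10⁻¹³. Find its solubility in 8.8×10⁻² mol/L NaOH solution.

2.3×10⁻¹¹ M

Mn(OH)₂(s) ⇌ Mn²⁺(aq) + 2 OH⁻(aq)
OH⁻ is already present at 8.8×10⁻² mol/L. If s mol/L of Mn(OH)₂ dissolves, [Mn²⁺] = s while [OH⁻] ≈ 8.8×10⁻² mol/L.
Ksp = [Mn²⁺][OH⁻]^2 = s(8.8×10⁻²)^2
s = 1.8×10⁻¹³ / (8.8×10⁻²)^2 = 2.3×10⁻¹¹
s = 2.3×10⁻¹¹ mol/L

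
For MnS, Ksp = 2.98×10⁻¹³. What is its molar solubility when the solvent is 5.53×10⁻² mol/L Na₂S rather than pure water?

5.39×10⁻¹² M

MnS(s) ⇌ Mn²⁺(aq) + S²⁻(aq)
S²⁻ is already present at 5.53×10⁻² mol/L. If s mol/L of MnS dissolves, [Mn²⁺] = s while [S²⁻] ≈ 5.53×10⁻² mol/L.
Ksp = [Mn²⁺][S²⁻] = s(5.53×10⁻²)
s = 2.98×10⁻¹³ / (5.53×10⁻²) = 5.39×10⁻¹²
s = 5.39×10⁻¹² mol/L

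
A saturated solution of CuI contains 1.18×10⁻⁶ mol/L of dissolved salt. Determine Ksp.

Ksp = 1.39×10⁻¹²

CuI(s) ⇌ Cu⁺(aq) + I⁻(aq)
Let s be the molar solubility. Then [Cu⁺] = s and [I⁻] = s.
Ksp = [Cu⁺][I⁻] = s · s = s^2
Ksp = (1.18×10⁻⁶)^2 = 1.39×10⁻¹²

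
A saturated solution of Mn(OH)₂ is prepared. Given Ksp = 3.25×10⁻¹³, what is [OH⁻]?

8.66×10⁻⁵ M

Mn(OH)₂(s) ⇌ Mn²⁺(aq) + 2 OH⁻(aq)
Call the molar solubility s, so that [Mn²⁺] = s and [OH⁻] = 2s.
Ksp = [Mn²⁺][OH⁻]^2 = s · (2s)^2 = 4s^3 = 3.25×10⁻¹³
s = 4.33×10⁻⁵ M
[OH⁻] = 2s = 8.66×10⁻⁵ M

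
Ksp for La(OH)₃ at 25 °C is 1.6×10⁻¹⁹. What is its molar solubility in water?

La(OH)₃(s) ⇌ La³⁺(aq) + 3 OH⁻(aq)
If s mol/L of La(OH)₃ dissolves, [La³⁺] = s and [OH⁻] = 3s.
Ksp = [La³⁺][OH⁻]^3 = s · (3s)^3 = 27s^4
27s^4 = 1.6×10⁻¹⁹  ⇒  s^4 = 5.9×10⁻²¹
s = (5.9×10⁻²¹)^(1/4) = 8.8×10⁻⁶ M

8.8×10⁻⁶ M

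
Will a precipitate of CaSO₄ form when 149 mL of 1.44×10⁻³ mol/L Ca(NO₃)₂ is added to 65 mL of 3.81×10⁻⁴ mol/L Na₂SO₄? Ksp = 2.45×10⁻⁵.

No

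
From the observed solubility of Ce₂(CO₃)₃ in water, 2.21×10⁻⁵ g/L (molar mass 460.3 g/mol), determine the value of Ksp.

Convert to molarity: s = 2.21×10⁻⁵ / 460.3 = 4.8012×10⁻⁸ mol/L
Ce₂(CO₃)₃(s) ⇌ 2 Ce³⁺(aq) + 3 CO₃²⁻(aq)
Call the molar solubility s, so that [Ce³⁺] = 2s and [CO₃²⁻] = 3s.
Ksp = [Ce³⁺]^2[CO₃²⁻]^3 = (2s)^2 · (3s)^3 = 108s^5
Ksp = 108 × (4.8012×10⁻⁸)^5 = 2.76×10⁻³⁵

Ksp = 2.76×10⁻³⁵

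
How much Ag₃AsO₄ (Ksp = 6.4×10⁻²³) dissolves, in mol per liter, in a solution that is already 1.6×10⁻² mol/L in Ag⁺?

Ag₃AsO₄(s) ⇌ 3 Ag⁺(aq) + AsO₄³⁻(aq)
Let s be the solubility of Ag₃AsO₄ here. The common ion gives [Ag⁺] ≈ 1.6×10⁻² mol/L, and [AsO₄³⁻] = s.
Ksp = [Ag⁺]^3[AsO₄³⁻] = (1.6×10⁻²)^3s
s = 6.4×10⁻²³ / (1.6×10⁻²)^3 = 1.6×10⁻¹⁷
s = 1.6×10⁻¹⁷ mol/L

1.6×10⁻¹⁷ M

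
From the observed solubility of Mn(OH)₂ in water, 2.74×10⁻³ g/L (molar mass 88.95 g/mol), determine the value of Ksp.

Ksp = 1.17×10⁻¹³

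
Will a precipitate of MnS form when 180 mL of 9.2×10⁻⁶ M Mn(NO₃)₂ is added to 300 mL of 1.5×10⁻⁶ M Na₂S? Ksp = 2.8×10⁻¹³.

Yes

Total volume after mixing = 180 + 300 = 480 mL.
[Mn²⁺] = (9.2×10⁻⁶)(180)/480 = 3.5×10⁻⁶ M
[S²⁻] = (1.5×10⁻⁶)(300)/480 = 9.4×10⁻⁷ M
Q = [Mn²⁺][S²⁻] = 3.2×10⁻¹²
Q = 3.2×10⁻¹² > Ksp = 2.8×10⁻¹³, so the solution is supersaturated and MnS precipitates.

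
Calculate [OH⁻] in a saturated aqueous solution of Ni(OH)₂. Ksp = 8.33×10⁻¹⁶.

1.19×10⁻⁵ M

Ni(OH)₂(s) ⇌ Ni²⁺(aq) + 2 OH⁻(aq)
Let s be the molar solubility. Then [Ni²⁺] = s and [OH⁻] = 2s.
Ksp = [Ni²⁺][OH⁻]^2 = s · (2s)^2 = 4s^3 = 8.33×10⁻¹⁶
s = 5.93×10⁻⁶ M
[OH⁻] = 2s = 1.19×10⁻⁵ M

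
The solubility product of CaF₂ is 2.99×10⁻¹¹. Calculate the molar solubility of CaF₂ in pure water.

CaF₂(s) ⇌ Ca²⁺(aq) + 2 F⁻(aq)
For each mole of CaF₂ that dissolves per liter, [Ca²⁺] = s and [F⁻] = 2s; let s denote this solubility.
Ksp = [Ca²⁺][F⁻]^2 = s · (2s)^2 = 4s^3
4s^3 = 2.99×10⁻¹¹  ⇒  s^3 = 7.48×10⁻¹²
s = 1.96×10⁻⁴ M

1.96×10⁻⁴ M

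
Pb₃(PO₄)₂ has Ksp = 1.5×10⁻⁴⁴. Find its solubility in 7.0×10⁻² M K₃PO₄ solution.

4.8×10⁻¹⁵ M

Pb₃(PO₄)₂(s) ⇌ 3 Pb²⁺(aq) + 2 PO₄³⁻(aq)
With PO₄³⁻ already at 7.0×10⁻² M and s small, take [PO₄³⁻] ≈ 7.0×10⁻² M and [Pb²⁺] = 3s.
Ksp = [Pb²⁺]^3[PO₄³⁻]^2 = (3s)^3(7.0×10⁻²)^2
(3s)^3 = 1.5×10⁻⁴⁴ / (7.0×10⁻²)^2 = 3.1×10⁻⁴²
s = 4.8×10⁻¹⁵ M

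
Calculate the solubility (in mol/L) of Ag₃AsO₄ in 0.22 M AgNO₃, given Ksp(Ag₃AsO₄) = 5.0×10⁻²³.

4.7×10⁻²¹ M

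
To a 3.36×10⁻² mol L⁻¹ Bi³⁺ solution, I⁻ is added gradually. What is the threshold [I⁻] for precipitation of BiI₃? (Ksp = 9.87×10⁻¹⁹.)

3.09×10⁻⁶ M

Precipitation begins when Q = Ksp.
BiI₃(s) ⇌ Bi³⁺(aq) + 3 I⁻(aq)
Ksp = [Bi³⁺][I⁻]^3 = [I⁻]^3(3.36×10⁻²)
[I⁻]^3 = 9.87×10⁻¹⁹ / (3.36×10⁻²) = 2.94×10⁻¹⁷
[I⁻] = 3.09×10⁻⁶ mol L⁻¹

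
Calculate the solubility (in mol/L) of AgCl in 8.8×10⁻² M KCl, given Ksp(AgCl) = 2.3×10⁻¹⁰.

2.6×10⁻⁹ M

AgCl(s) ⇌ Ag⁺(aq) + Cl⁻(aq)
With Cl⁻ already at 8.8×10⁻² M and s small, take [Cl⁻] ≈ 8.8×10⁻² M and [Ag⁺] = s.
Ksp = [Ag⁺][Cl⁻] = s(8.8×10⁻²)
s = 2.3×10⁻¹⁰ / (8.8×10⁻²) = 2.6×10⁻⁹
s = 2.6×10⁻⁹ M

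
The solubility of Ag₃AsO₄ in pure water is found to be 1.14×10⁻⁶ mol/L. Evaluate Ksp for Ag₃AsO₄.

Ag₃AsO₄(s) ⇌ 3 Ag⁺(aq) + AsO₄³⁻(aq)
For each mole of Ag₃AsO₄ that dissolves per liter, [Ag⁺] = 3s and [AsO₄³⁻] = s; let s denote this solubility.
Ksp = [Ag⁺]^3[AsO₄³⁻] = (3s)^3 · s = 27s^4
Ksp = 27 × (1.14×10⁻⁶)^4 = 4.56×10⁻²³

Ksp = 4.56×10⁻²³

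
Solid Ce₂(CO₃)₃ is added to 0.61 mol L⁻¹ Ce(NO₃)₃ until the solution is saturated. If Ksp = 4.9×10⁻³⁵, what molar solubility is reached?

Ce₂(CO₃)₃(s) ⇌ 2 Ce³⁺(aq) + 3 CO₃²⁻(aq)
With Ce³⁺ already at 0.61 mol L⁻¹ and s small, take [Ce³⁺] ≈ 0.61 mol L⁻¹ and [CO₃²⁻] = 3s.
Ksp = [Ce³⁺]^2[CO₃²⁻]^3 = (0.61)^2(3s)^3
(3s)^3 = 4.9×10⁻³⁵ / (0.61)^2 = 1.3×10⁻³⁴
s = 1.7×10⁻¹² mol L⁻¹

1.7×10⁻¹² M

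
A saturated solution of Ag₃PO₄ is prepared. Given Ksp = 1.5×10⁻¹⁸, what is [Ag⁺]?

Ag₃PO₄(s) ⇌ 3 Ag⁺(aq) + PO₄³⁻(aq)
If s mol/L of Ag₃PO₄ dissolves, [Ag⁺] = 3s and [PO₄³⁻] = s.
Ksp = [Ag⁺]^3[PO₄³⁻] = (3s)^3 · s = 27s^4 = 1.5×10⁻¹⁸
s = 1.5×10⁻⁵ mol/L
[Ag⁺] = 3s = 4.6×10⁻⁵ mol/L

4.6×10⁻⁵ M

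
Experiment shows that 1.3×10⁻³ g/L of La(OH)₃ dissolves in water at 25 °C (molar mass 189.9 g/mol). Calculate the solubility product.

Molar solubility s = (1.3×10⁻³ g/L) / (189.9 g/mol) = 6.846×10⁻⁶ mol/L
La(OH)₃(s) ⇌ La³⁺(aq) + 3 OH⁻(aq)
For each mole of La(OH)₃ that dissolves per liter, [La³⁺] = s and [OH⁻] = 3s; let s denote this solubility.
Ksp = [La³⁺][OH⁻]^3 = s · (3s)^3 = 27s^4
Ksp = 27 × (6.846×10⁻⁶)^4 = 5.9×10⁻²⁰

Ksp = 5.9×10⁻²⁰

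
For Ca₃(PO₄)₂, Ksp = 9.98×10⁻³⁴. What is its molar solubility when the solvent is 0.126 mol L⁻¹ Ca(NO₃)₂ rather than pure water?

Ca₃(PO₄)₂(s) ⇌ 3 Ca²⁺(aq) + 2 PO₄³⁻(aq)
Ca²⁺ is already present at 0.126 mol L⁻¹. If s mol/L of Ca₃(PO₄)₂ dissolves, [PO₄³⁻] = 2s while [Ca²⁺] ≈ 0.126 mol L⁻¹.
Ksp = [Ca²⁺]^3[PO₄³⁻]^2 = (0.126)^3(2s)^2
(2s)^2 = 9.98×10⁻³⁴ / (0.126)^3 = 4.99×10⁻³¹
s = 3.53×10⁻¹⁶ mol L⁻¹

3.53×10⁻¹⁶ M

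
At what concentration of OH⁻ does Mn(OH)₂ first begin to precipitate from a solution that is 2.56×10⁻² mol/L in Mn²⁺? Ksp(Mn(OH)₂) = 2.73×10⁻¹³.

3.27×10⁻⁶ M

Each salt precipitates once Q = Ksp for that salt.
Mn(OH)₂(s) ⇌ Mn²⁺(aq) + 2 OH⁻(aq)
Ksp = [Mn²⁺][OH⁻]^2 = [OH⁻]^2(2.56×10⁻²)
[OH⁻]^2 = 2.73×10⁻¹³ / (2.56×10⁻²) = 1.07×10⁻¹¹
[OH⁻] = 3.27×10⁻⁶ mol/L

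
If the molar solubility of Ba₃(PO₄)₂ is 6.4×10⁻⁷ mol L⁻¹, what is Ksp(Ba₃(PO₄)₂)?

Ba₃(PO₄)₂(s) ⇌ 3 Ba²⁺(aq) + 2 PO₄³⁻(aq)
Let s be the molar solubility. Then [Ba²⁺] = 3s and [PO₄³⁻] = 2s.
Ksp = [Ba²⁺]^3[PO₄³⁻]^2 = (3s)^3 · (2s)^2 = 108s^5
Ksp = 108 × (6.4×10⁻⁷)^5 = 1.2×10⁻²⁹

Ksp = 1.2×10⁻²⁹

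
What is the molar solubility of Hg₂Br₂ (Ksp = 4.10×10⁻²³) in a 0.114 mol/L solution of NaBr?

Hg₂Br₂(s) ⇌ Hg₂²⁺(aq) + 2 Br⁻(aq)
Let s be the solubility of Hg₂Br₂ here. The common ion gives [Br⁻] ≈ 0.114 mol/L, and [Hg₂²⁺] = s.
Ksp = [Hg₂²⁺][Br⁻]^2 = s(0.114)^2
s = 4.10×10⁻²³ / (0.114)^2 = 3.15×10⁻²¹
s = 3.15×10⁻²¹ mol/L

3.15×10⁻²¹ M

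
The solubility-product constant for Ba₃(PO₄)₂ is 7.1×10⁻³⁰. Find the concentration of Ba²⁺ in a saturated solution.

1.7×10⁻⁶ M

Ba₃(PO₄)₂(s) ⇌ 3 Ba²⁺(aq) + 2 PO₄³⁻(aq)
Call the molar solubility s, so that [Ba²⁺] = 3s and [PO₄³⁻] = 2s.
Ksp = [Ba²⁺]^3[PO₄³⁻]^2 = (3s)^3 · (2s)^2 = 108s^5 = 7.1×10⁻³⁰
s = 5.8×10⁻⁷ M
[Ba²⁺] = 3s = 1.7×10⁻⁶ M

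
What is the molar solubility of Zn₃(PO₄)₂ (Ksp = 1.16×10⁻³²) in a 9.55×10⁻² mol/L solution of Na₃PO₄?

3.61×10⁻¹¹ M

Zn₃(PO₄)₂(s) ⇌ 3 Zn²⁺(aq) + 2 PO₄³⁻(aq)
The solution already contains PO₄³⁻ at 9.55×10⁻² mol/L. Let s be the molar solubility of Zn₃(PO₄)₂.
[PO₄³⁻] ≈ 9.55×10⁻² mol/L (common ion dominates); [Zn²⁺] = 3s.
Ksp = [Zn²⁺]^3[PO₄³⁻]^2 = (3s)^3(9.55×10⁻²)^2
(3s)^3 = 1.16×10⁻³² / (9.55×10⁻²)^2 = 1.27×10⁻³⁰
s = 3.61×10⁻¹¹ mol/L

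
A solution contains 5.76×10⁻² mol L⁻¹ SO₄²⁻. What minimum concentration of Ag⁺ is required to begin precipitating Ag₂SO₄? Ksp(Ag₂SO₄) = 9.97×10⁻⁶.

1.32×10⁻² M

Precipitation begins when Q = Ksp.
Ag₂SO₄(s) ⇌ 2 Ag⁺(aq) + SO₄²⁻(aq)
Ksp = [Ag⁺]^2[SO₄²⁻] = [Ag⁺]^2(5.76×10⁻²)
[Ag⁺]^2 = 9.97×10⁻⁶ / (5.76×10⁻²) = 1.73×10⁻⁴
[Ag⁺] = 1.32×10⁻² mol L⁻¹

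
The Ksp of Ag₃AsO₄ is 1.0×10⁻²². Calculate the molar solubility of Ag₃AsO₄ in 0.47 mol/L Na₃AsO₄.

2.0×10⁻⁸ M

Ag₃AsO₄(s) ⇌ 3 Ag⁺(aq) + AsO₄³⁻(aq)
Let s be the solubility of Ag₃AsO₄ here. The common ion gives [AsO₄³⁻] ≈ 0.47 mol/L, and [Ag⁺] = 3s.
Ksp = [Ag⁺]^3[AsO₄³⁻] = (3s)^3(0.47)
(3s)^3 = 1.0×10⁻²² / (0.47) = 2.1×10⁻²²
s = 2.0×10⁻⁸ mol/L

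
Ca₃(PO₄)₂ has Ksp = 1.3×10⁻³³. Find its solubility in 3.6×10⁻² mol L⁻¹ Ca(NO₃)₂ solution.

2.6×10⁻¹⁵ M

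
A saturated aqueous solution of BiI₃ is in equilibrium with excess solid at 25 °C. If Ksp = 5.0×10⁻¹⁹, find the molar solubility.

BiI₃(s) ⇌ Bi³⁺(aq) + 3 I⁻(aq)
With molar solubility s: [Bi³⁺] = s, [I⁻] = 3s.
Ksp = [Bi³⁺][I⁻]^3 = s · (3s)^3 = 27s^4
27s^4 = 5.0×10⁻¹⁹  ⇒  s^4 = 1.9×10⁻²⁰
Taking the 4th root, s = 1.2×10⁻⁵ M.

1.2×10⁻⁵ M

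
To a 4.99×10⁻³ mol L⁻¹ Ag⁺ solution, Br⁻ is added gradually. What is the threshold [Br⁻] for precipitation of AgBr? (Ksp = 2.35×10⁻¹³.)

4.71×10⁻¹¹ M

Precipitation of each salt begins when its ion product equals Ksp.
AgBr(s) ⇌ Ag⁺(aq) + Br⁻(aq)
Ksp = [Ag⁺][Br⁻] = [Br⁻](4.99×10⁻³)
[Br⁻] = 2.35×10⁻¹³ / (4.99×10⁻³) = 4.71×10⁻¹¹
[Br⁻] = 4.71×10⁻¹¹ mol L⁻¹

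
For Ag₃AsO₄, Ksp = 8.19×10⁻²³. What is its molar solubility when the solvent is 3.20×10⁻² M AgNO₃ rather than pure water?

Ag₃AsO₄(s) ⇌ 3 Ag⁺(aq) + AsO₄³⁻(aq)
Let s be the solubility of Ag₃AsO₄ here. The common ion gives [Ag⁺] ≈ 3.20×10⁻² M, and [AsO₄³⁻] = s.
Ksp = [Ag⁺]^3[AsO₄³⁻] = (3.20×10⁻²)^3s
s = 8.19×10⁻²³ / (3.20×10⁻²)^3 = 2.50×10⁻¹⁸
s = 2.50×10⁻¹⁸ M

2.50×10⁻¹⁸ M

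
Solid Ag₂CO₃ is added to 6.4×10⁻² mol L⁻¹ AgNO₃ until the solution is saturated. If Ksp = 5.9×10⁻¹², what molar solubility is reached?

1.4×10⁻⁹ M

Ag₂CO₃(s) ⇌ 2 Ag⁺(aq) + CO₃²⁻(aq)
The solution already contains Ag⁺ at 6.4×10⁻² mol L⁻¹. Let s be the molar solubility of Ag₂CO₃.
[Ag⁺] ≈ 6.4×10⁻² mol L⁻¹ (common ion dominates); [CO₃²⁻] = s.
Ksp = [Ag⁺]^2[CO₃²⁻] = (6.4×10⁻²)^2s
s = 5.9×10⁻¹² / (6.4×10⁻²)^2 = 1.4×10⁻⁹
s = 1.4×10⁻⁹ mol L⁻¹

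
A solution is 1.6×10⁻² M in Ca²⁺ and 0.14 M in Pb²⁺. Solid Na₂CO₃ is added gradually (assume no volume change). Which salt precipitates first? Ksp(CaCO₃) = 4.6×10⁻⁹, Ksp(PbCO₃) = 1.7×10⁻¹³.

PbCO₃

Precipitation begins when Q = Ksp.
For CaCO₃: [CO₃²⁻] = (Ksp/[Ca²⁺]) = 2.9×10⁻⁷ M
For PbCO₃: [CO₃²⁻] = (Ksp/[Pb²⁺]) = 1.2×10⁻¹² M
Since PbCO₃ needs less CO₃²⁻ to reach saturation, it precipitates first.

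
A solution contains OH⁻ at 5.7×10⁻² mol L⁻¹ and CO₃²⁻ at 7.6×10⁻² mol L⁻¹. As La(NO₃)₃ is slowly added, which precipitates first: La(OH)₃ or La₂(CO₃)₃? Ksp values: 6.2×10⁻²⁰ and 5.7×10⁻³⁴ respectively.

Each salt precipitates once Q = Ksp for that salt.
For La(OH)₃: [La³⁺] = (Ksp/[OH⁻]^3) = 3.3×10⁻¹⁶ mol L⁻¹
For La₂(CO₃)₃: [La³⁺] = (Ksp/[CO₃²⁻]^3)^(1/2) = 1.1×10⁻¹⁵ mol L⁻¹
La(OH)₃ requires the lower [La³⁺], so it precipitates first.

La(OH)₃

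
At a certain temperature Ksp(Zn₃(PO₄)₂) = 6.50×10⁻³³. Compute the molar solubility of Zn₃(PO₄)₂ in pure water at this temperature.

1.43×10⁻⁷ M

Zn₃(PO₄)₂(s) ⇌ 3 Zn²⁺(aq) + 2 PO₄³⁻(aq)
With molar solubility s: [Zn²⁺] = 3s, [PO₄³⁻] = 2s.
Ksp = [Zn²⁺]^3[PO₄³⁻]^2 = (3s)^3 · (2s)^2 = 108s^5
108s^5 = 6.50×10⁻³³  ⇒  s^5 = 6.02×10⁻³⁵
s = 1.43×10⁻⁷ M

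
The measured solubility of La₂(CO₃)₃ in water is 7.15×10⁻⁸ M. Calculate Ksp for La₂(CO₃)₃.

Ksp = 2.02×10⁻³⁴

La₂(CO₃)₃(s) ⇌ 2 La³⁺(aq) + 3 CO₃²⁻(aq)
If s mol/L of La₂(CO₃)₃ dissolves, [La³⁺] = 2s and [CO₃²⁻] = 3s.
Ksp = [La³⁺]^2[CO₃²⁻]^3 = (2s)^2 · (3s)^3 = 108s^5
Ksp = 108 × (7.15×10⁻⁸)^5 = 2.02×10⁻³⁴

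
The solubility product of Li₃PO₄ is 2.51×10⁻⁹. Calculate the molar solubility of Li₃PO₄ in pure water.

Li₃PO₄(s) ⇌ 3 Li⁺(aq) + PO₄³⁻(aq)
Call the molar solubility s, so that [Li⁺] = 3s and [PO₄³⁻] = s.
Ksp = [Li⁺]^3[PO₄³⁻] = (3s)^3 · s = 27s^4
27s^4 = 2.51×10⁻⁹  ⇒  s^4 = 9.30×10⁻¹¹
Taking the 4th root, s = 3.11×10⁻³ mol L⁻¹.

3.11×10⁻³ M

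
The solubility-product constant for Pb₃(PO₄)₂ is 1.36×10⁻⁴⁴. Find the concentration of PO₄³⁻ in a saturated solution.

Pb₃(PO₄)₂(s) ⇌ 3 Pb²⁺(aq) + 2 PO₄³⁻(aq)
Call the molar solubility s, so that [Pb²⁺] = 3s and [PO₄³⁻] = 2s.
Ksp = [Pb²⁺]^3[PO₄³⁻]^2 = (3s)^3 · (2s)^2 = 108s^5 = 1.36×10⁻⁴⁴
s = 6.61×10⁻¹⁰ M
[PO₄³⁻] = 2s = 1.32×10⁻⁹ M

1.32×10⁻⁹ M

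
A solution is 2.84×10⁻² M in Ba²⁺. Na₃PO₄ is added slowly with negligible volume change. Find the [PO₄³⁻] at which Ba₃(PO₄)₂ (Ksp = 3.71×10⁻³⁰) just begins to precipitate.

Precipitation begins when Q = Ksp.
Ba₃(PO₄)₂(s) ⇌ 3 Ba²⁺(aq) + 2 PO₄³⁻(aq)
Ksp = [Ba²⁺]^3[PO₄³⁻]^2 = [PO₄³⁻]^2(2.84×10⁻²)^3
[PO₄³⁻]^2 = 3.71×10⁻³⁰ / (2.84×10⁻²)^3 = 1.62×10⁻²⁵
[PO₄³⁻] = 4.02×10⁻¹³ M

4.02×10⁻¹³ M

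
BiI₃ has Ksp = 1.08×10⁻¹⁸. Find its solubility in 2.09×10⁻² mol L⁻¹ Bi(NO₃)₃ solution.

1.24×10⁻⁶ M

BiI₃(s) ⇌ Bi³⁺(aq) + 3 I⁻(aq)
Let s be the solubility of BiI₃ here. The common ion gives [Bi³⁺] ≈ 2.09×10⁻² mol L⁻¹, and [I⁻] = 3s.
Ksp = [Bi³⁺][I⁻]^3 = (2.09×10⁻²)(3s)^3
(3s)^3 = 1.08×10⁻¹⁸ / (2.09×10⁻²) = 5.17×10⁻¹⁷
s = 1.24×10⁻⁶ mol L⁻¹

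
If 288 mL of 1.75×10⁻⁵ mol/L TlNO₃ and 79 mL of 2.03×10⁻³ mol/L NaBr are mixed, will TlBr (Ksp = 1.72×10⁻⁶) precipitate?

No

The combined volume is 367 mL.
[Tl⁺] = (1.75×10⁻⁵)(288)/367 = 1.37×10⁻⁵ mol/L
[Br⁻] = (2.03×10⁻³)(79)/367 = 4.37×10⁻⁴ mol/L
Q = [Tl⁺][Br⁻] = 6.00×10⁻⁹
Since Q (6.00×10⁻⁹) is less than Ksp (1.72×10⁻⁶), no TlBr precipitates.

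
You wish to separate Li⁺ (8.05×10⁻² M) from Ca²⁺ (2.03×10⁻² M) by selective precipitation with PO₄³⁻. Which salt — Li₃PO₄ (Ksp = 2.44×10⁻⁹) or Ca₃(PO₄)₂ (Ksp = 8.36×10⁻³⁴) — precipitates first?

Ca₃(PO₄)₂

Each salt precipitates once Q = Ksp for that salt.
For Li₃PO₄: [PO₄³⁻] = (Ksp/[Li⁺]^3) = 4.68×10⁻⁶ M
For Ca₃(PO₄)₂: [PO₄³⁻] = (Ksp/[Ca²⁺]^3)^(1/2) = 1.00×10⁻¹⁴ M
Since Ca₃(PO₄)₂ needs less PO₄³⁻ to reach saturation, it precipitates first.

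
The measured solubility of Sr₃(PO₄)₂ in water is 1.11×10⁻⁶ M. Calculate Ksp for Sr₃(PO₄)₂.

Sr₃(PO₄)₂(s) ⇌ 3 Sr²⁺(aq) + 2 PO₄³⁻(aq)
If s mol/L of Sr₃(PO₄)₂ dissolves, [Sr²⁺] = 3s and [PO₄³⁻] = 2s.
Ksp = [Sr²⁺]^3[PO₄³⁻]^2 = (3s)^3 · (2s)^2 = 108s^5
Ksp = 108 × (1.11×10⁻⁶)^5 = 1.82×10⁻²⁸

Ksp = 1.82×10⁻²⁸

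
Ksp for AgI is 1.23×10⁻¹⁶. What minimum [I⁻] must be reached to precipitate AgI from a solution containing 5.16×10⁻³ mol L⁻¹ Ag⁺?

2.38×10⁻¹⁴ M

A salt starts to precipitate once the ion product Q reaches its Ksp.
AgI(s) ⇌ Ag⁺(aq) + I⁻(aq)
Ksp = [Ag⁺][I⁻] = [I⁻](5.16×10⁻³)
[I⁻] = 1.23×10⁻¹⁶ / (5.16×10⁻³) = 2.38×10⁻¹⁴
[I⁻] = 2.38×10⁻¹⁴ mol L⁻¹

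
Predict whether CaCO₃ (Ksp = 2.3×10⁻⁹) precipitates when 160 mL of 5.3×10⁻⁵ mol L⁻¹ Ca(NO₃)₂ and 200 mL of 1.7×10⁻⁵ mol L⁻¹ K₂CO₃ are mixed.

No

After mixing, V = 160 mL + 200 mL = 360 mL.
[Ca²⁺] = (5.3×10⁻⁵)(160)/360 = 2.4×10⁻⁵ mol L⁻¹
[CO₃²⁻] = (1.7×10⁻⁵)(200)/360 = 9.4×10⁻⁶ mol L⁻¹
Q = [Ca²⁺][CO₃²⁻] = 2.2×10⁻¹⁰
Since Q (2.2×10⁻¹⁰) is less than Ksp (2.3×10⁻⁹), no CaCO₃ precipitates.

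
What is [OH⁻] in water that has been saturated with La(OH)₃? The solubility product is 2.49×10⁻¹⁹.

La(OH)₃(s) ⇌ La³⁺(aq) + 3 OH⁻(aq)
If s mol/L of La(OH)₃ dissolves, [La³⁺] = s and [OH⁻] = 3s.
Ksp = [La³⁺][OH⁻]^3 = s · (3s)^3 = 27s^4 = 2.49×10⁻¹⁹
s = 9.80×10⁻⁶ mol L⁻¹
[OH⁻] = 3s = 2.94×10⁻⁵ mol L⁻¹

2.94×10⁻⁵ M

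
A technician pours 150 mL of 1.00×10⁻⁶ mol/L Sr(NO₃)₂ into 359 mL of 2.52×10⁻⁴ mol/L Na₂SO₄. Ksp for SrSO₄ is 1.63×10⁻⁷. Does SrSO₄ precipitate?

No

Total volume after mixing = 150 + 359 = 509 mL.
[Sr²⁺] = (1.00×10⁻⁶)(150)/509 = 2.95×10⁻⁷ mol/L
[SO₄²⁻] = (2.52×10⁻⁴)(359)/509 = 1.78×10⁻⁴ mol/L
Q = [Sr²⁺][SO₄²⁻] = 5.24×10⁻¹¹
Since Q (5.24×10⁻¹¹) is less than Ksp (1.63×10⁻⁷), no SrSO₄ precipitates.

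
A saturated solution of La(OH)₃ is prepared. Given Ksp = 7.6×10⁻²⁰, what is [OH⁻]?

2.2×10⁻⁵ M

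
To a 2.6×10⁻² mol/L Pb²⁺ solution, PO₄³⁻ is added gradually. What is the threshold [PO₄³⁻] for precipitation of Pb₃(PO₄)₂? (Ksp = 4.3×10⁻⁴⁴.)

Precipitation begins when Q = Ksp.
Pb₃(PO₄)₂(s) ⇌ 3 Pb²⁺(aq) + 2 PO₄³⁻(aq)
Ksp = [Pb²⁺]^3[PO₄³⁻]^2 = [PO₄³⁻]^2(2.6×10⁻²)^3
[PO₄³⁻]^2 = 4.3×10⁻⁴⁴ / (2.6×10⁻²)^3 = 2.4×10⁻³⁹
[PO₄³⁻] = 4.9×10⁻²⁰ mol/L

4.9×10⁻²⁰ M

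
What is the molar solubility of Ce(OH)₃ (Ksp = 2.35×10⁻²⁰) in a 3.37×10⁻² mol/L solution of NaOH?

Ce(OH)₃(s) ⇌ Ce³⁺(aq) + 3 OH⁻(aq)
With OH⁻ already at 3.37×10⁻² mol/L and s small, take [OH⁻] ≈ 3.37×10⁻² mol/L and [Ce³⁺] = s.
Ksp = [Ce³⁺][OH⁻]^3 = s(3.37×10⁻²)^3
s = 2.35×10⁻²⁰ / (3.37×10⁻²)^3 = 6.14×10⁻¹⁶
s = 6.14×10⁻¹⁶ mol/L

6.14×10⁻¹⁶ M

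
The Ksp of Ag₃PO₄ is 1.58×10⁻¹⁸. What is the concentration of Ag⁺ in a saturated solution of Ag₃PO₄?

4.67×10⁻⁵ M

Ag₃PO₄(s) ⇌ 3 Ag⁺(aq) + PO₄³⁻(aq)
With molar solubility s: [Ag⁺] = 3s, [PO₄³⁻] = s.
Ksp = [Ag⁺]^3[PO₄³⁻] = (3s)^3 · s = 27s^4 = 1.58×10⁻¹⁸
s = 1.56×10⁻⁵ mol/L
[Ag⁺] = 3s = 4.67×10⁻⁵ mol/L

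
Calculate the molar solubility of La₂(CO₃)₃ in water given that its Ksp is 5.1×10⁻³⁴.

8.6×10⁻⁸ M

La₂(CO₃)₃(s) ⇌ 2 La³⁺(aq) + 3 CO₃²⁻(aq)
If s mol/L of La₂(CO₃)₃ dissolves, [La³⁺] = 2s and [CO₃²⁻] = 3s.
Ksp = [La³⁺]^2[CO₃²⁻]^3 = (2s)^2 · (3s)^3 = 108s^5
108s^5 = 5.1×10⁻³⁴  ⇒  s^5 = 4.7×10⁻³⁶
s = (4.7×10⁻³⁶)^(1/5) = 8.6×10⁻⁸ mol/L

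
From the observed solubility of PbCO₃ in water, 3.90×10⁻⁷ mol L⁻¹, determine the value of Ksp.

PbCO₃(s) ⇌ Pb²⁺(aq) + CO₃²⁻(aq)
For each mole of PbCO₃ that dissolves per liter, [Pb²⁺] = s and [CO₃²⁻] = s; let s denote this solubility.
Ksp = [Pb²⁺][CO₃²⁻] = s · s = s^2
Ksp = (3.90×10⁻⁷)^2 = 1.52×10⁻¹³

Ksp = 1.52×10⁻¹³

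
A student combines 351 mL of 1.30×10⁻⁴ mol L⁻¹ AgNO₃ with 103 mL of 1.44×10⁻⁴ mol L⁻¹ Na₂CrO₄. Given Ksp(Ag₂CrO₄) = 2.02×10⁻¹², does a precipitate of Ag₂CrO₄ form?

No

After mixing, V = 351 mL + 103 mL = 454 mL.
[Ag⁺] = (1.30×10⁻⁴)(351)/454 = 1.01×10⁻⁴ mol L⁻¹
[CrO₄²⁻] = (1.44×10⁻⁴)(103)/454 = 3.27×10⁻⁵ mol L⁻¹
Q = [Ag⁺]^2[CrO₄²⁻] = 3.30×10⁻¹³
Q < Ksp (3.30×10⁻¹³ vs 2.02×10⁻¹²); the solution remains unsaturated and no precipitate forms.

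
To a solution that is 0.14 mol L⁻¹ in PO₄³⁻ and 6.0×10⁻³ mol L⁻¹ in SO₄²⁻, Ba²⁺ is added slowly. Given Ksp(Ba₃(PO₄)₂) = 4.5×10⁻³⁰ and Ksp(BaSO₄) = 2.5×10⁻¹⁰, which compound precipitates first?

Each salt precipitates once Q = Ksp for that salt.
For Ba₃(PO₄)₂: [Ba²⁺] = (Ksp/[PO₄³⁻]^2)^(1/3) = 6.1×10⁻¹⁰ mol L⁻¹
For BaSO₄: [Ba²⁺] = (Ksp/[SO₄²⁻]) = 4.2×10⁻⁸ mol L⁻¹
Since Ba₃(PO₄)₂ needs less Ba²⁺ to reach saturation, it precipitates first.

Ba₃(PO₄)₂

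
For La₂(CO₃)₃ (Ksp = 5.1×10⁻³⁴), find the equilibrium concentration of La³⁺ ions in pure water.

La₂(CO₃)₃(s) ⇌ 2 La³⁺(aq) + 3 CO₃²⁻(aq)
With molar solubility s: [La³⁺] = 2s, [CO₃²⁻] = 3s.
Ksp = [La³⁺]^2[CO₃²⁻]^3 = (2s)^2 · (3s)^3 = 108s^5 = 5.1×10⁻³⁴
s = 8.6×10⁻⁸ M
[La³⁺] = 2s = 1.7×10⁻⁷ M

1.7×10⁻⁷ M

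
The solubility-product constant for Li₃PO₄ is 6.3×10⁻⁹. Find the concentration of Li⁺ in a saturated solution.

1.2×10⁻² M

Li₃PO₄(s) ⇌ 3 Li⁺(aq) + PO₄³⁻(aq)
Let s be the molar solubility. Then [Li⁺] = 3s and [PO₄³⁻] = s.
Ksp = [Li⁺]^3[PO₄³⁻] = (3s)^3 · s = 27s^4 = 6.3×10⁻⁹
s = 3.9×10⁻³ M
[Li⁺] = 3s = 1.2×10⁻² M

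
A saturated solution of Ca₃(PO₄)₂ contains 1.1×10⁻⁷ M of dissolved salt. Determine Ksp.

Ksp = 1.7×10⁻³³

Ca₃(PO₄)₂(s) ⇌ 3 Ca²⁺(aq) + 2 PO₄³⁻(aq)
Call the molar solubility s, so that [Ca²⁺] = 3s and [PO₄³⁻] = 2s.
Ksp = [Ca²⁺]^3[PO₄³⁻]^2 = (3s)^3 · (2s)^2 = 108s^5
Ksp = 108 × (1.1×10⁻⁷)^5 = 1.7×10⁻³³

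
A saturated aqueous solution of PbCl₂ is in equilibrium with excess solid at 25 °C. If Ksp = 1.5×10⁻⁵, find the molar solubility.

1.6×10⁻² M

PbCl₂(s) ⇌ Pb²⁺(aq) + 2 Cl⁻(aq)
Let s be the molar solubility. Then [Pb²⁺] = s and [Cl⁻] = 2s.
Ksp = [Pb²⁺][Cl⁻]^2 = s · (2s)^2 = 4s^3
4s^3 = 1.5×10⁻⁵  ⇒  s^3 = 3.8×10⁻⁶
s = 1.6×10⁻² M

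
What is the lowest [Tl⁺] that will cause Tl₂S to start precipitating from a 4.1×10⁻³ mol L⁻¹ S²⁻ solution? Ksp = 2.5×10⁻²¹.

7.8×10⁻¹⁰ M

The threshold for precipitation is Q = Ksp.
Tl₂S(s) ⇌ 2 Tl⁺(aq) + S²⁻(aq)
Ksp = [Tl⁺]^2[S²⁻] = [Tl⁺]^2(4.1×10⁻³)
[Tl⁺]^2 = 2.5×10⁻²¹ / (4.1×10⁻³) = 6.1×10⁻¹⁹
[Tl⁺] = 7.8×10⁻¹⁰ mol L⁻¹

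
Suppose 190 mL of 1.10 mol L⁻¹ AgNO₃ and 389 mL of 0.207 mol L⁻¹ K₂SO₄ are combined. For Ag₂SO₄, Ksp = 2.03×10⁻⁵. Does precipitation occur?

After mixing, V = 190 mL + 389 mL = 579 mL.
[Ag⁺] = (1.10)(190)/579 = 0.361 mol L⁻¹
[SO₄²⁻] = (0.207)(389)/579 = 0.139 mol L⁻¹
Q = [Ag⁺]^2[SO₄²⁻] = 1.81×10⁻²
Q = 1.81×10⁻² > Ksp = 2.03×10⁻⁵, so the solution is supersaturated and Ag₂SO₄ precipitates.

Yes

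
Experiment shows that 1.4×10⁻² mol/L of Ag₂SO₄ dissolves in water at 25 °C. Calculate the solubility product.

Ksp = 1.1×10⁻⁵

Ag₂SO₄(s) ⇌ 2 Ag⁺(aq) + SO₄²⁻(aq)
If s mol/L of Ag₂SO₄ dissolves, [Ag⁺] = 2s and [SO₄²⁻] = s.
Ksp = [Ag⁺]^2[SO₄²⁻] = (2s)^2 · s = 4s^3
Ksp = 4 × (1.4×10⁻²)^3 = 1.1×10⁻⁵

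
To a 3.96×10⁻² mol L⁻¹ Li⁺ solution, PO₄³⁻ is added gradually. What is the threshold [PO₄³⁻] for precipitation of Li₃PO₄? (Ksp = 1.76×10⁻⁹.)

2.83×10⁻⁵ M

A salt starts to precipitate once the ion product Q reaches its Ksp.
Li₃PO₄(s) ⇌ 3 Li⁺(aq) + PO₄³⁻(aq)
Ksp = [Li⁺]^3[PO₄³⁻] = [PO₄³⁻](3.96×10⁻²)^3
[PO₄³⁻] = 1.76×10⁻⁹ / (3.96×10⁻²)^3 = 2.83×10⁻⁵
[PO₄³⁻] = 2.83×10⁻⁵ mol L⁻¹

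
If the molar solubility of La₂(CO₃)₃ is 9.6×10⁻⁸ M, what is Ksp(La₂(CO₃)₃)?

La₂(CO₃)₃(s) ⇌ 2 La³⁺(aq) + 3 CO₃²⁻(aq)
If s mol/L of La₂(CO₃)₃ dissolves, [La³⁺] = 2s and [CO₃²⁻] = 3s.
Ksp = [La³⁺]^2[CO₃²⁻]^3 = (2s)^2 · (3s)^3 = 108s^5
Ksp = 108 × (9.6×10⁻⁸)^5 = 8.8×10⁻³⁴

Ksp = 8.8×10⁻³⁴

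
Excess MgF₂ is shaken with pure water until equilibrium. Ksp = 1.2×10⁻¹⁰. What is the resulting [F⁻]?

6.2×10⁻⁴ M

MgF₂(s) ⇌ Mg²⁺(aq) + 2 F⁻(aq)
If s mol/L of MgF₂ dissolves, [Mg²⁺] = s and [F⁻] = 2s.
Ksp = [Mg²⁺][F⁻]^2 = s · (2s)^2 = 4s^3 = 1.2×10⁻¹⁰
s = 3.1×10⁻⁴ mol L⁻¹
[F⁻] = 2s = 6.2×10⁻⁴ mol L⁻¹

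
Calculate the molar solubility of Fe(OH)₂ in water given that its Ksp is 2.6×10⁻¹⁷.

1.9×10⁻⁶ M

Fe(OH)₂(s) ⇌ Fe²⁺(aq) + 2 OH⁻(aq)
Let s be the molar solubility. Then [Fe²⁺] = s and [OH⁻] = 2s.
Ksp = [Fe²⁺][OH⁻]^2 = s · (2s)^2 = 4s^3
4s^3 = 2.6×10⁻¹⁷  ⇒  s^3 = 6.5×10⁻¹⁸
Taking the 3rd root, s = 1.9×10⁻⁶ M.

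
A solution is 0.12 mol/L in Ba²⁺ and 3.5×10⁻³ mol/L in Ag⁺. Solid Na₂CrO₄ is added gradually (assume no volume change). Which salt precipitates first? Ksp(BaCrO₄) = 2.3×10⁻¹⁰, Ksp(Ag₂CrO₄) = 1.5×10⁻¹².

BaCrO₄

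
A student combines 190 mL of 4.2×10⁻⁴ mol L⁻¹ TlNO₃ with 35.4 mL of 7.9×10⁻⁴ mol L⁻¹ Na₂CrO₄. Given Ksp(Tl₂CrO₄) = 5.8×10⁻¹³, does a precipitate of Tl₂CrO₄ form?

Yes

After mixing, V = 190 mL + 35.4 mL = 225.4 mL.
[Tl⁺] = (4.2×10⁻⁴)(190)/225.4 = 3.5×10⁻⁴ mol L⁻¹
[CrO₄²⁻] = (7.9×10⁻⁴)(35.4)/225.4 = 1.2×10⁻⁴ mol L⁻¹
Q = [Tl⁺]^2[CrO₄²⁻] = 1.6×10⁻¹¹
Q = 1.6×10⁻¹¹ > Ksp = 5.8×10⁻¹³, so the solution is supersaturated and Tl₂CrO₄ precipitates.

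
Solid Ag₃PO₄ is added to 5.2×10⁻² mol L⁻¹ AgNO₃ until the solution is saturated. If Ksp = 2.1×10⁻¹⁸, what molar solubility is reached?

Ag₃PO₄(s) ⇌ 3 Ag⁺(aq) + PO₄³⁻(aq)
Ag⁺ is already present at 5.2×10⁻² mol L⁻¹. If s mol/L of Ag₃PO₄ dissolves, [PO₄³⁻] = s while [Ag⁺] ≈ 5.2×10⁻² mol L⁻¹.
Ksp = [Ag⁺]^3[PO₄³⁻] = (5.2×10⁻²)^3s
s = 2.1×10⁻¹⁸ / (5.2×10⁻²)^3 = 1.5×10⁻¹⁴
s = 1.5×10⁻¹⁴ mol L⁻¹

1.5×10⁻¹⁴ M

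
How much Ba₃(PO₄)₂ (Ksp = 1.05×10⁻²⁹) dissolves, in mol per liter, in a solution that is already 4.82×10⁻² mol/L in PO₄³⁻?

Ba₃(PO₄)₂(s) ⇌ 3 Ba²⁺(aq) + 2 PO₄³⁻(aq)
Let s be the solubility of Ba₃(PO₄)₂ here. The common ion gives [PO₄³⁻] ≈ 4.82×10⁻² mol/L, and [Ba²⁺] = 3s.
Ksp = [Ba²⁺]^3[PO₄³⁻]^2 = (3s)^3(4.82×10⁻²)^2
(3s)^3 = 1.05×10⁻²⁹ / (4.82×10⁻²)^2 = 4.52×10⁻²⁷
s = 5.51×10⁻¹⁰ mol/L

5.51×10⁻¹⁰ M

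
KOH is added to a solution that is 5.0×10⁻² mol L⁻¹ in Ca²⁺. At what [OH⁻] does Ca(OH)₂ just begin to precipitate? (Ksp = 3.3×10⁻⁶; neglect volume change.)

8.1×10⁻³ M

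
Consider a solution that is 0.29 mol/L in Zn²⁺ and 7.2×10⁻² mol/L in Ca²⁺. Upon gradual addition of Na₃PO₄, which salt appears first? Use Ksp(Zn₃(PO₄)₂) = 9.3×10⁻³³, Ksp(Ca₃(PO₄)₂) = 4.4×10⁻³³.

Zn₃(PO₄)₂

Each salt precipitates once Q = Ksp for that salt.
For Zn₃(PO₄)₂: [PO₄³⁻] = (Ksp/[Zn²⁺]^3)^(1/2) = 6.2×10⁻¹⁶ mol/L
For Ca₃(PO₄)₂: [PO₄³⁻] = (Ksp/[Ca²⁺]^3)^(1/2) = 3.4×10⁻¹⁵ mol/L
Zn₃(PO₄)₂ requires the lower [PO₄³⁻], so it precipitates first.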